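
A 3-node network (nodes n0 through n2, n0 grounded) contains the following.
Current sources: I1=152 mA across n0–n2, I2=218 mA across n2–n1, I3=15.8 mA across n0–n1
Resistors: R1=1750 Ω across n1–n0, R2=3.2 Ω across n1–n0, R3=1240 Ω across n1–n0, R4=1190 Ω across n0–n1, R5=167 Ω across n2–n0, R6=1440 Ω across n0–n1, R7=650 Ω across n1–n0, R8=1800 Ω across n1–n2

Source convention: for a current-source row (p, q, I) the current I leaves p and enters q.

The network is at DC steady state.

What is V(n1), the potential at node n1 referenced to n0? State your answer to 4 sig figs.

MNA unknowns: 2 node voltages V₁..V_2
I1: z[0]−=0.152, z[2]+=0.152
R1: Y=0.0005714 on G[1,0]
R2: Y=0.3125 on G[1,0]
R3: Y=0.0008065 on G[1,0]
I2: z[2]−=0.218, z[1]+=0.218
R4: Y=0.0008403 on G[0,1]
R5: Y=0.005988 on G[2,0]
R6: Y=0.0006944 on G[0,1]
R7: Y=0.001538 on G[1,0]
R8: Y=0.0005556 on G[1,2]
I3: z[0]−=0.0158, z[1]+=0.0158
solve → V1=0.7188, V2=-10.03

0.7188 V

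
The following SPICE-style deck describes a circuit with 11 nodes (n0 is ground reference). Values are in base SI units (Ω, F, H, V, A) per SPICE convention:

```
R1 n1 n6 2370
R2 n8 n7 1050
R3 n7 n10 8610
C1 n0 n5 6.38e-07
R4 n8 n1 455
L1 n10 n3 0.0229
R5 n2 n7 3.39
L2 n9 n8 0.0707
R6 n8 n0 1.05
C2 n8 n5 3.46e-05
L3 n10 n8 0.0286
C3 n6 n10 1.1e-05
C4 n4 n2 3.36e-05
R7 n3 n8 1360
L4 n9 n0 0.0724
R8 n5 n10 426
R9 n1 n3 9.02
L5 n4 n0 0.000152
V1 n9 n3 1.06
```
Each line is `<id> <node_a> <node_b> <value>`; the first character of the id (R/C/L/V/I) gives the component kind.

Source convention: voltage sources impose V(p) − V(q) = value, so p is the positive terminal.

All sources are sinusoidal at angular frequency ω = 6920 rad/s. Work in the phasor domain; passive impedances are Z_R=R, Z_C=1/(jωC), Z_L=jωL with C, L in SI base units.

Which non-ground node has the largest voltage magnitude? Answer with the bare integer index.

9

MNA unknowns: 10 node voltages V₁..V_10 plus 1 source current (V1)
R1: Y=0.0004219+0.000j on G[1,6]
R2: Y=0.0009524+0.000j on G[8,7]
R3: Y=0.0001161+0.000j on G[7,10]
C1: Y=0.000+0.004415j on G[0,5]
R4: Y=0.002198+0.000j on G[8,1]
L1: Y=0.000-0.006310j on G[10,3]
R5: Y=0.2950+0.000j on G[2,7]
L2: Y=0.000-0.002044j on G[9,8]
R6: Y=0.9524+0.000j on G[8,0]
C2: Y=0.000+0.2394j on G[8,5]
L3: Y=0.000-0.005053j on G[10,8]
C3: Y=0.000+0.07612j on G[6,10]
C4: Y=0.000+0.2325j on G[4,2]
R7: Y=0.0007353+0.000j on G[3,8]
L4: Y=0.000-0.001996j on G[9,0]
R8: Y=0.002347+0.000j on G[5,10]
R9: Y=0.1109+0.000j on G[1,3]
L5: Y=0.000-0.9507j on G[4,0]
V1: row V9−V3=1.06, i_V1 at 9,3
solve → V1=-0.4702+0.2508j, V2=7.252e-05+8.835e-05j, V3=-0.4804+0.2560j, V4=-2.348e-05-2.860e-05j, V5=0.001255+0.003393j, V6=-0.2299+0.1853j, V7=-1.966e-05+0.0001640j, V8=-0.0004923+0.001185j, V9=0.5796+0.2560j, V10=-0.2303+0.1840j
aux → i_V1=-0.001032+0.002342j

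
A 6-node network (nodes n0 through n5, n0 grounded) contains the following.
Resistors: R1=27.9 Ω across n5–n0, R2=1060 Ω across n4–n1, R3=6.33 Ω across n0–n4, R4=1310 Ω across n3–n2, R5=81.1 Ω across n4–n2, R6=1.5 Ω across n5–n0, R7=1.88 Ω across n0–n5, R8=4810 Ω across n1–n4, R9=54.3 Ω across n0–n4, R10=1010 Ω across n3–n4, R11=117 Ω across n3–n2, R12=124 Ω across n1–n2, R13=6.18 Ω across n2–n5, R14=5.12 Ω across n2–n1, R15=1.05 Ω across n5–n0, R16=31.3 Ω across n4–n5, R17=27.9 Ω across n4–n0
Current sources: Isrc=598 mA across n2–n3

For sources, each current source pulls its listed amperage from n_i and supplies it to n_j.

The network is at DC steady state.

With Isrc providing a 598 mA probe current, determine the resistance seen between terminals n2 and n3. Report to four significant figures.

MNA unknowns: 5 node voltages V₁..V_5
R1: Y=0.03584 on G[5,0]
R2: Y=0.0009434 on G[4,1]
R3: Y=0.1580 on G[0,4]
R4: Y=0.0007634 on G[3,2]
R5: Y=0.01233 on G[4,2]
R6: Y=0.6667 on G[5,0]
R7: Y=0.5319 on G[0,5]
R8: Y=0.0002079 on G[1,4]
R9: Y=0.01842 on G[0,4]
R10: Y=0.0009901 on G[3,4]
R11: Y=0.008547 on G[3,2]
R12: Y=0.008065 on G[1,2]
R13: Y=0.1618 on G[2,5]
R14: Y=0.1953 on G[2,1]
R15: Y=0.9524 on G[5,0]
R16: Y=0.03195 on G[4,5]
R17: Y=0.03584 on G[4,0]
Isrc: z[2]−=0.598, z[3]+=0.598
solve → V1=-0.3248, V2=-0.3278, V3=57.78, V4=0.2017, V5=-0.01957

R_eq = 97.17 Ω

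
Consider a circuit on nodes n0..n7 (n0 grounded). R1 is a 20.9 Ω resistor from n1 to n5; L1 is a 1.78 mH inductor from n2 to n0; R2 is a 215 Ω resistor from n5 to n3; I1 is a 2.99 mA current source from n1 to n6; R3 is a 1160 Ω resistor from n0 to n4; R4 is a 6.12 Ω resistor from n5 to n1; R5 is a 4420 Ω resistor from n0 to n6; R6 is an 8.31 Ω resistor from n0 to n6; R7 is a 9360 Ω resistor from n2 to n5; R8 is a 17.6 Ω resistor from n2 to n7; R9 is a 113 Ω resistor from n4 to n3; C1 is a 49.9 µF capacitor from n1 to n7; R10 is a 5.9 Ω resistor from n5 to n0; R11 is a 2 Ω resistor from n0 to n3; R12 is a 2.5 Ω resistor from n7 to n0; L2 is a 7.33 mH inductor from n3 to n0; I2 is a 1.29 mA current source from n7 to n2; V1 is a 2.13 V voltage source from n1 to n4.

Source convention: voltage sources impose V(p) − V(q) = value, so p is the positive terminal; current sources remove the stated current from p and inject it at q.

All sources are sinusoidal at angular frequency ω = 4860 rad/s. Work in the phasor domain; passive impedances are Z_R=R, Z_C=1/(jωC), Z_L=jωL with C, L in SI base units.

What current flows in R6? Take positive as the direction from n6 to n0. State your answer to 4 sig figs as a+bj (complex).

0.002984+0.000j A

Apply KCL at each of the 7 non-ground nodes and solve the resulting linear system.
Node n1: branches {R1, I1, R4, C1, V1} → V_1 = 0.04316-0.04062j
Node n2: branches {L1, R7, R8, I2} → V_2 = 0.004719+0.02148j
Node n3: branches {R2, R9, R11, L2} → V_3 = -0.03560-0.002848j
Node n4: branches {R3, R9, V1} → V_4 = -2.087-0.04062j
Node n5: branches {R1, R2, R4, R7, R10} → V_5 = 0.02322-0.02229j
Node n6: branches {I1, R5, R6} → V_6 = 0.02480+0.000j
Node n7: branches {R8, C1, R12, I2} → V_7 = 0.02567+0.01196j
Source currents: i(V1)=-0.01995-0.0003693j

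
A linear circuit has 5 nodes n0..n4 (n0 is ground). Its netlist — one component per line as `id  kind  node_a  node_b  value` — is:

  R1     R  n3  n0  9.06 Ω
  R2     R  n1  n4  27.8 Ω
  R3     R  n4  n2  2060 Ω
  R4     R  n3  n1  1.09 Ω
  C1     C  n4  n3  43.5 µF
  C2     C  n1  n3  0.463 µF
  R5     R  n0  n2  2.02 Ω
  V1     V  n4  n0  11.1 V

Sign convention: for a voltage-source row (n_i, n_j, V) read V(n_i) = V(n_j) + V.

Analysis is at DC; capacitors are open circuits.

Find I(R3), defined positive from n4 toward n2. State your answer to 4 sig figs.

MNA unknowns: 4 node voltages V₁..V_4 plus 1 source current (V1)
R1: Y=0.1104 on G[3,0]
R2: Y=0.03597 on G[1,4]
R3: Y=0.0004854 on G[4,2]
R4: Y=0.9174 on G[3,1]
C1: Y=0.000 on G[4,3]
C2: Y=0.000 on G[1,3]
R5: Y=0.4950 on G[0,2]
V1: row V4−V0=11.1, i_V1 at 4,0
solve → V1=2.969, V2=0.01087, V3=2.650, V4=11.10
aux → i_V1=-0.2979

0.005383 A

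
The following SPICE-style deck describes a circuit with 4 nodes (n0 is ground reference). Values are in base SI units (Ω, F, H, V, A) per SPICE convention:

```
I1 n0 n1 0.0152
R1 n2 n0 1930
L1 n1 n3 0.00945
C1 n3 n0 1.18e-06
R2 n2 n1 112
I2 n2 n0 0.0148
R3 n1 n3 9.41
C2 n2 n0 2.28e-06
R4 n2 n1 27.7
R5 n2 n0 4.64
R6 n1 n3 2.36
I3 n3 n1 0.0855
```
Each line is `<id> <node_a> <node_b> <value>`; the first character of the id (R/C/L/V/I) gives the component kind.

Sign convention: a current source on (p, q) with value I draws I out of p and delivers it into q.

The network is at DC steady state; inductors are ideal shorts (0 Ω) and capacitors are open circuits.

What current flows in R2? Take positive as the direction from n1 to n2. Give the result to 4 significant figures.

MNA unknowns: 3 node voltages V₁..V_3 plus 1 source current (L1)
I1: z[0]−=0.0152, z[1]+=0.0152
R1: Y=0.0005181 on G[2,0]
L1: row V1−V3=0, i_L1 at 1,3
C1: Y=0.000 on G[3,0]
R2: Y=0.008929 on G[2,1]
I2: z[2]−=0.0148, z[0]+=0.0148
R3: Y=0.1063 on G[1,3]
C2: Y=0.000 on G[2,0]
R4: Y=0.03610 on G[2,1]
R5: Y=0.2155 on G[2,0]
R6: Y=0.4237 on G[1,3]
I3: z[3]−=0.0855, z[1]+=0.0855
solve → V1=0.3394, V2=0.001852, V3=0.3394
aux → i_L1=0.08550

0.003014 A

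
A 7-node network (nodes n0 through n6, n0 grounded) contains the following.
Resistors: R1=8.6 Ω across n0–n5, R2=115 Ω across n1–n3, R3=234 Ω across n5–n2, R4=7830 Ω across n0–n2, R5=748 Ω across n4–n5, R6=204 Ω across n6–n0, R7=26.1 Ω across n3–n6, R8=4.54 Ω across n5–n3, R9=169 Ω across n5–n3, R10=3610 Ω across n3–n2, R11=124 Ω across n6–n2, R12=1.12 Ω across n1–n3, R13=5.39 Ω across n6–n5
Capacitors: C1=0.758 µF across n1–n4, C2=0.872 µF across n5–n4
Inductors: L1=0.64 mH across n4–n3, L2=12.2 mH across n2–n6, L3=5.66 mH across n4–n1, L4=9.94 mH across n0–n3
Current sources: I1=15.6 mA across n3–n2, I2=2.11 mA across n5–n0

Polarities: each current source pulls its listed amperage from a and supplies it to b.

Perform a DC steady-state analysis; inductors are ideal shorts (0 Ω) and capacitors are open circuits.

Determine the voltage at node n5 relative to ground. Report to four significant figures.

Apply KCL at each of the 6 non-ground nodes and solve the resulting linear system.
Node n1: branches {R2, C1, L3, R12} → V_1 = 0.000
Node n2: branches {R3, R4, L2, I1, R10, R11} → V_2 = 0.08950
Node n3: branches {R2, L1, R7, R8, I1, R9, R10, L4, R12} → V_3 = 0.000
Node n4: branches {C1, R5, L1, L3, C2} → V_4 = 0.000
Node n5: branches {R1, R3, R5, R8, R9, C2, R13, I2} → V_5 = 0.02788
Node n6: branches {L2, R6, R7, R11, R13} → V_6 = 0.08950
Source currents: i(L1)=3.728e-05, i(L2)=0.01530, i(L3)=0.000, i(L4)=0.005802

0.02788 V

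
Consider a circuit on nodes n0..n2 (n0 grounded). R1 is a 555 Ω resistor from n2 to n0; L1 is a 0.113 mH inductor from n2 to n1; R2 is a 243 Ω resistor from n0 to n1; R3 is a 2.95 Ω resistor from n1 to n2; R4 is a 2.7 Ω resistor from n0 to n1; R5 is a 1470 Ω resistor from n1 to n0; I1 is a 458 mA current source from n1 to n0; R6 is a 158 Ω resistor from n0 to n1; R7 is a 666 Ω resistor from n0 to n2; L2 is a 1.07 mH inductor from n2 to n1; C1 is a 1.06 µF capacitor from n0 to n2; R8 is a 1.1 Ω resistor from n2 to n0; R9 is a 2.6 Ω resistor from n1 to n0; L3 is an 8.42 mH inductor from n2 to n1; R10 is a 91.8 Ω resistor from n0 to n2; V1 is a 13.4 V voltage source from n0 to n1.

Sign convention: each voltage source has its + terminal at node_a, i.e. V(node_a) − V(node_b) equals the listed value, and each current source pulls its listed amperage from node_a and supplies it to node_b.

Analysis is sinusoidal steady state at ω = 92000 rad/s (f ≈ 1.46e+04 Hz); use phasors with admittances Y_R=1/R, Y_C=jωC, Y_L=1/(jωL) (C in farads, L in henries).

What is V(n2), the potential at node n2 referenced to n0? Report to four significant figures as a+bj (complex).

MNA unknowns: 2 node voltages V₁..V_2 plus 1 source current (V1)
R1: Y=0.001802+0.000j on G[2,0]
L1: Y=0.000-0.09619j on G[2,1]
R2: Y=0.004115+0.000j on G[0,1]
R3: Y=0.3390+0.000j on G[1,2]
R4: Y=0.3704+0.000j on G[0,1]
R5: Y=0.0006803+0.000j on G[1,0]
I1: z[1]−=0.458, z[0]+=0.458
R6: Y=0.006329+0.000j on G[0,1]
R7: Y=0.001502+0.000j on G[0,2]
L2: Y=0.000-0.01016j on G[2,1]
C1: Y=0.000+0.09752j on G[0,2]
R8: Y=0.9091+0.000j on G[2,0]
R9: Y=0.3846+0.000j on G[1,0]
L3: Y=0.000-0.001291j on G[2,1]
R10: Y=0.01089+0.000j on G[0,2]
V1: row V0−V1=13.4, i_V1 at 0,1
solve → V1=-13.40+0.000j, V2=-3.608+1.114j
aux → i_V1=-13.25+0.6765j

-3.608+1.114j V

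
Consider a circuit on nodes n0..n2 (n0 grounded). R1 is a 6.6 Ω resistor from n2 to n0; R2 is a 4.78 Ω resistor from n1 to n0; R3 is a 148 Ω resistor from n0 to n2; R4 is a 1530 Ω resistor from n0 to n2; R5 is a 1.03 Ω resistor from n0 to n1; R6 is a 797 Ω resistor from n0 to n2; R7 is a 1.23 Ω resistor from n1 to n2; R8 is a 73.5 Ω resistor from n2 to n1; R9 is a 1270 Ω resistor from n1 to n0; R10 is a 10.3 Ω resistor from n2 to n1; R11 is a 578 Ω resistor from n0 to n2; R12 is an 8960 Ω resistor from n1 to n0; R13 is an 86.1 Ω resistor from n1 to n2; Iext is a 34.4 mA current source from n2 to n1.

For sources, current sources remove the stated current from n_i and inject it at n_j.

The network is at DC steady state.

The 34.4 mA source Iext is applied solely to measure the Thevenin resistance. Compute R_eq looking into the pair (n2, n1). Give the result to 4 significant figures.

MNA unknowns: 2 node voltages V₁..V_2
R1: Y=0.1515 on G[2,0]
R2: Y=0.2092 on G[1,0]
R3: Y=0.006757 on G[0,2]
R4: Y=0.0006536 on G[0,2]
R5: Y=0.9709 on G[0,1]
R6: Y=0.001255 on G[0,2]
R7: Y=0.8130 on G[1,2]
R8: Y=0.01361 on G[2,1]
R9: Y=0.0007874 on G[1,0]
R10: Y=0.09709 on G[2,1]
R11: Y=0.001730 on G[0,2]
R12: Y=0.0001116 on G[1,0]
R13: Y=0.01161 on G[1,2]
Iext: z[2]−=0.0344, z[1]+=0.0344
solve → V1=0.003849, V2=-0.02807

R_eq = 0.9279 Ω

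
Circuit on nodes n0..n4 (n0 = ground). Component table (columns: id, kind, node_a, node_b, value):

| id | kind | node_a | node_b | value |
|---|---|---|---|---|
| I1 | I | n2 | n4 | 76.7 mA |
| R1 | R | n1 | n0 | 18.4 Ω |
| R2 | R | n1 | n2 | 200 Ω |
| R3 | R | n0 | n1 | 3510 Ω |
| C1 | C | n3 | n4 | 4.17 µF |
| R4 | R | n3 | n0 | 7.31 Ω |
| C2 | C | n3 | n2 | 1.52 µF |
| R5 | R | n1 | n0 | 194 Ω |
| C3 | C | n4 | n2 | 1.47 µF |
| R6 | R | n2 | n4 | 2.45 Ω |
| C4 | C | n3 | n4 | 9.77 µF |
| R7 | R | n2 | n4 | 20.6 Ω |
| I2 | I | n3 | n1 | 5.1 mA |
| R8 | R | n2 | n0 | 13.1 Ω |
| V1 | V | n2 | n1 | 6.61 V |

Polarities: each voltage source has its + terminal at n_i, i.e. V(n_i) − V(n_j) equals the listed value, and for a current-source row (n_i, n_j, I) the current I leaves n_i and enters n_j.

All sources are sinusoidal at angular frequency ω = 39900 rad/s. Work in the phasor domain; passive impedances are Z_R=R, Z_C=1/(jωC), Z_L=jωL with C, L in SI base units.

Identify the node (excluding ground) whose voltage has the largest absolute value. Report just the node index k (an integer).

1

MNA unknowns: 4 node voltages V₁..V_4 plus 1 source current (V1)
I1: z[2]−=0.0767, z[4]+=0.0767
R1: Y=0.05435+0.000j on G[1,0]
R2: Y=0.005000+0.000j on G[1,2]
R3: Y=0.0002849+0.000j on G[0,1]
C1: Y=0.000+0.1664j on G[3,4]
R4: Y=0.1368+0.000j on G[3,0]
C2: Y=0.000+0.06065j on G[3,2]
R5: Y=0.005155+0.000j on G[1,0]
C3: Y=0.000+0.05865j on G[4,2]
R6: Y=0.4082+0.000j on G[2,4]
C4: Y=0.000+0.3898j on G[3,4]
R7: Y=0.04854+0.000j on G[2,4]
I2: z[3]−=0.0051, z[1]+=0.0051
R8: Y=0.07634+0.000j on G[2,0]
V1: row V2−V1=6.61, i_V1 at 2,1
solve → V1=-5.053-0.1567j, V2=1.557-0.1567j, V3=1.340+0.1559j, V4=1.355-0.1487j
aux → i_V1=-0.3403-0.009369j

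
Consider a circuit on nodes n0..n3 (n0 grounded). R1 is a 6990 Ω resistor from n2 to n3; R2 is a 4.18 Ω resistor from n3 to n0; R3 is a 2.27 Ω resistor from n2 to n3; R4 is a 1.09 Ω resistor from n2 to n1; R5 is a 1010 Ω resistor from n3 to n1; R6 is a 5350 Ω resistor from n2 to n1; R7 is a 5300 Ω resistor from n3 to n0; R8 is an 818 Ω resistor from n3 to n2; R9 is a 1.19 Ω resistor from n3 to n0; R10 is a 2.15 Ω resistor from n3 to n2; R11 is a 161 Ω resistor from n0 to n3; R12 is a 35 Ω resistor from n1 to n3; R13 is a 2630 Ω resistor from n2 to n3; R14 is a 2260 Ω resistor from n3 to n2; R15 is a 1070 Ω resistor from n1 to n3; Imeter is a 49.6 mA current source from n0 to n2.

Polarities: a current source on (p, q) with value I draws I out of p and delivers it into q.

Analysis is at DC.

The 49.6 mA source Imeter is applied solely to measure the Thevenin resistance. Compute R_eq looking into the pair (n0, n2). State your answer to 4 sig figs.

Element admittances at DC:
  Y(R1) = 0.0001431 S between n2,n3
  Y(R2) = 0.2392 S between n3,n0
  Y(R3) = 0.4405 S between n2,n3
  Y(R4) = 0.9174 S between n2,n1
  Y(R5) = 0.0009901 S between n3,n1
  Y(R6) = 0.0001869 S between n2,n1
  Y(R7) = 0.0001887 S between n3,n0
  Y(R8) = 0.001222 S between n3,n2
  Y(R9) = 0.8403 S between n3,n0
  Y(R10) = 0.4651 S between n3,n2
  Y(R11) = 0.006211 S between n0,n3
  Y(R12) = 0.02857 S between n1,n3
  Y(R13) = 0.0003802 S between n2,n3
  Y(R14) = 0.0004425 S between n3,n2
  Y(R15) = 0.0009346 S between n1,n3
  Imeter: injects 0.0496 A into n2 (from n0)
Assemble and solve the 3×3 MNA system:
  V(n1)=0.09689  V(n2)=0.09859  V(n3)=0.04567

R_eq = 1.988 Ω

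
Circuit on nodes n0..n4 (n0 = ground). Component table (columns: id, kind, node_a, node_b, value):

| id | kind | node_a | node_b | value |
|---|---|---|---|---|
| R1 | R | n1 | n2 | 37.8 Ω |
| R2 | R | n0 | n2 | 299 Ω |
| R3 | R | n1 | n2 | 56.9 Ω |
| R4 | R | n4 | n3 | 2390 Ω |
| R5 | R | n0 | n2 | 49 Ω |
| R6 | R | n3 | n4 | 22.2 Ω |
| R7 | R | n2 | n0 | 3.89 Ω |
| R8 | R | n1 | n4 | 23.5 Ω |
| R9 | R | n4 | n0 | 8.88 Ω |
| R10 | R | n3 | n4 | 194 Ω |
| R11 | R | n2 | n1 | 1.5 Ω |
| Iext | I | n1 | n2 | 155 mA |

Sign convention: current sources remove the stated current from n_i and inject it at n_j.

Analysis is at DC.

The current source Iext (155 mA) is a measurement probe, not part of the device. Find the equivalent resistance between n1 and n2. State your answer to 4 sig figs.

MNA unknowns: 4 node voltages V₁..V_4
R1: Y=0.02646 on G[1,2]
R2: Y=0.003344 on G[0,2]
R3: Y=0.01757 on G[1,2]
R4: Y=0.0004184 on G[4,3]
R5: Y=0.02041 on G[0,2]
R6: Y=0.04505 on G[3,4]
R7: Y=0.2571 on G[2,0]
R8: Y=0.04255 on G[1,4]
R9: Y=0.1126 on G[4,0]
R10: Y=0.005155 on G[3,4]
R11: Y=0.6667 on G[2,1]
Iext: z[1]−=0.155, z[2]+=0.155
solve → V1=-0.1891, V2=0.02079, V3=-0.05186, V4=-0.05186

R_eq = 1.354 Ω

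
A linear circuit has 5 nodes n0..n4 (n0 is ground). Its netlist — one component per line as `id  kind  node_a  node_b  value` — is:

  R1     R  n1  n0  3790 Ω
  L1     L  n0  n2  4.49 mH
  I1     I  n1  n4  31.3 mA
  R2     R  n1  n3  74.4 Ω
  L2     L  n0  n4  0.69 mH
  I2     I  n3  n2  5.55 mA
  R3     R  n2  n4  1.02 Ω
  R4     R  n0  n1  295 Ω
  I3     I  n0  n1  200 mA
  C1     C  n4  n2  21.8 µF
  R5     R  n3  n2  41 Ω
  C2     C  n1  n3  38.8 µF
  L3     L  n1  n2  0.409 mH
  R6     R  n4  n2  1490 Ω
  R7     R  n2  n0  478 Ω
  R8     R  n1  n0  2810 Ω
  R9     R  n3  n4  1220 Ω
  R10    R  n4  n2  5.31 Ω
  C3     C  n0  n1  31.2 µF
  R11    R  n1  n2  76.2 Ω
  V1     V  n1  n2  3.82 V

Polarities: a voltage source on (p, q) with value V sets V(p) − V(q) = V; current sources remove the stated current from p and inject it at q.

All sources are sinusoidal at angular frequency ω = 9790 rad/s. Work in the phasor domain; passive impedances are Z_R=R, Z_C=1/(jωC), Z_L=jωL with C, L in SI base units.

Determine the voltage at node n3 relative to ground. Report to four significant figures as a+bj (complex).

-4.372-2.633j V

MNA unknowns: 4 node voltages V₁..V_4 plus 1 source current (V1)
R1: Y=0.0002639+0.000j on G[1,0]
L1: Y=0.000-0.02275j on G[0,2]
I1: z[1]−=0.0313, z[4]+=0.0313
R2: Y=0.01344+0.000j on G[1,3]
L2: Y=0.000-0.1480j on G[0,4]
I2: z[3]−=0.00555, z[2]+=0.00555
R3: Y=0.9804+0.000j on G[2,4]
R4: Y=0.003390+0.000j on G[0,1]
I3: z[0]−=0.2, z[1]+=0.2
C1: Y=0.000+0.2134j on G[4,2]
R5: Y=0.02439+0.000j on G[3,2]
C2: Y=0.000+0.3799j on G[1,3]
L3: Y=0.000-0.2497j on G[1,2]
R6: Y=0.0006711+0.000j on G[4,2]
R7: Y=0.002092+0.000j on G[2,0]
R8: Y=0.0003559+0.000j on G[1,0]
R9: Y=0.0008197+0.000j on G[3,4]
R10: Y=0.1883+0.000j on G[4,2]
C3: Y=0.000+0.3054j on G[0,1]
R11: Y=0.01312+0.000j on G[1,2]
V1: row V1−V2=3.82, i_V1 at 1,2
solve → V1=-4.343-2.897j, V2=-8.163-2.897j, V3=-4.372-2.633j, V4=-7.826-3.948j
aux → i_V1=-0.8497+2.285j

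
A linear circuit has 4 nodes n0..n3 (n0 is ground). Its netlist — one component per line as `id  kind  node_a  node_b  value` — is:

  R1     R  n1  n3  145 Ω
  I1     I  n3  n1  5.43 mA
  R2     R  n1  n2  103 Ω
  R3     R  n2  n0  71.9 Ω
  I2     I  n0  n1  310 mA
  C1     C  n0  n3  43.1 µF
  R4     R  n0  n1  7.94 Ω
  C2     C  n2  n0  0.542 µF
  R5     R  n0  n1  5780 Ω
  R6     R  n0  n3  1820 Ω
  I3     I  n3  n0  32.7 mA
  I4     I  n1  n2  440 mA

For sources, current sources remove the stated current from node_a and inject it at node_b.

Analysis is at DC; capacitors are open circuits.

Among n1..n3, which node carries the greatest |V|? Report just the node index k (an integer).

Element admittances at DC:
  Y(R1) = 0.006897 S between n1,n3
  I1: injects 0.00543 A into n1 (from n3)
  Y(R2) = 0.009709 S between n1,n2
  Y(R3) = 0.01391 S between n2,n0
  I2: injects 0.31 A into n1 (from n0)
  Y(C1) = 0.000 S between n0,n3
  Y(R4) = 0.1259 S between n0,n1
  Y(C2) = 0.000 S between n2,n0
  Y(R5) = 0.0001730 S between n0,n1
  Y(R6) = 0.0005495 S between n0,n3
  I3: injects 0.0327 A into n0 (from n3)
  I4: injects 0.44 A into n2 (from n1)
Assemble and solve the 3×3 MNA system:
  V(n1)=0.1586  V(n2)=18.70  V(n3)=-4.974

2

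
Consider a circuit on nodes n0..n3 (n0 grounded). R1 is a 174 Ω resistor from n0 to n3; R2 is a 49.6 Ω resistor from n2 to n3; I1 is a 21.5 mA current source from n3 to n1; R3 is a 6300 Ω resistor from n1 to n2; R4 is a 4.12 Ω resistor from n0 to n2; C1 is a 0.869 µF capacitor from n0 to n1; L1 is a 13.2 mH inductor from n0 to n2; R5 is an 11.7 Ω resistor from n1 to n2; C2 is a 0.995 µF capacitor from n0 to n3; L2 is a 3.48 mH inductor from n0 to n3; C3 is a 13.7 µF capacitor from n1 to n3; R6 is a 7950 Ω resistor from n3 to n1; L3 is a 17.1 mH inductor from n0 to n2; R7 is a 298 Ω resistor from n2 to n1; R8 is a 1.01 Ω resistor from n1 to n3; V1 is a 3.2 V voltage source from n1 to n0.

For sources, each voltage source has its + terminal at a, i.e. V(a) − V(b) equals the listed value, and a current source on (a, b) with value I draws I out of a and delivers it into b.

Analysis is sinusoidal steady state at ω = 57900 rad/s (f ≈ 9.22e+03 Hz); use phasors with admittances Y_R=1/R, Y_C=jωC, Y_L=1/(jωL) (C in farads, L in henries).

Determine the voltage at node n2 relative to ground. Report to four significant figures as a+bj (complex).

Apply KCL at each of the 3 non-ground nodes and solve the resulting linear system.
Node n1: branches {I1, R3, C1, R5, C3, R6, R7, R8, V1} → V_1 = 3.200+0.000j
Node n2: branches {R2, R3, R4, L1, R5, L3, R7} → V_2 = 0.9851+0.003226j
Node n3: branches {R1, R2, I1, C2, L2, C3, R6, R8} → V_3 = 3.069-0.05698j
Source currents: i(V1)=-0.2598-0.3208j

0.9851+0.003226j V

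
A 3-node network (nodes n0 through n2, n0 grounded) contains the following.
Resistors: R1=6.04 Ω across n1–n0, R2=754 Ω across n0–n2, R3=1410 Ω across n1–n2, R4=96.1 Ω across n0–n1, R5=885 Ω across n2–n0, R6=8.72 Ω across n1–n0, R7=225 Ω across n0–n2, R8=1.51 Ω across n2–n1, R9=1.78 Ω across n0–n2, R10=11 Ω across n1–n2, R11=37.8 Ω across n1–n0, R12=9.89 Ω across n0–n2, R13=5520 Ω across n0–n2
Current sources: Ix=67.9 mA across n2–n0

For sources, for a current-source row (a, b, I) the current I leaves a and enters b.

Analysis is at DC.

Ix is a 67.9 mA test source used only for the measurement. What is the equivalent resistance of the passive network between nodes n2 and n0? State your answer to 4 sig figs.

MNA unknowns: 2 node voltages V₁..V_2
R1: Y=0.1656 on G[1,0]
R2: Y=0.001326 on G[0,2]
R3: Y=0.0007092 on G[1,2]
R4: Y=0.01041 on G[0,1]
R5: Y=0.001130 on G[2,0]
R6: Y=0.1147 on G[1,0]
R7: Y=0.004444 on G[0,2]
R8: Y=0.6623 on G[2,1]
R9: Y=0.5618 on G[0,2]
R10: Y=0.09091 on G[1,2]
R11: Y=0.02646 on G[1,0]
R12: Y=0.1011 on G[0,2]
R13: Y=0.0001812 on G[0,2]
Ix: z[2]−=0.0679, z[0]+=0.0679
solve → V1=-0.05351, V2=-0.07602

R_eq = 1.120 Ω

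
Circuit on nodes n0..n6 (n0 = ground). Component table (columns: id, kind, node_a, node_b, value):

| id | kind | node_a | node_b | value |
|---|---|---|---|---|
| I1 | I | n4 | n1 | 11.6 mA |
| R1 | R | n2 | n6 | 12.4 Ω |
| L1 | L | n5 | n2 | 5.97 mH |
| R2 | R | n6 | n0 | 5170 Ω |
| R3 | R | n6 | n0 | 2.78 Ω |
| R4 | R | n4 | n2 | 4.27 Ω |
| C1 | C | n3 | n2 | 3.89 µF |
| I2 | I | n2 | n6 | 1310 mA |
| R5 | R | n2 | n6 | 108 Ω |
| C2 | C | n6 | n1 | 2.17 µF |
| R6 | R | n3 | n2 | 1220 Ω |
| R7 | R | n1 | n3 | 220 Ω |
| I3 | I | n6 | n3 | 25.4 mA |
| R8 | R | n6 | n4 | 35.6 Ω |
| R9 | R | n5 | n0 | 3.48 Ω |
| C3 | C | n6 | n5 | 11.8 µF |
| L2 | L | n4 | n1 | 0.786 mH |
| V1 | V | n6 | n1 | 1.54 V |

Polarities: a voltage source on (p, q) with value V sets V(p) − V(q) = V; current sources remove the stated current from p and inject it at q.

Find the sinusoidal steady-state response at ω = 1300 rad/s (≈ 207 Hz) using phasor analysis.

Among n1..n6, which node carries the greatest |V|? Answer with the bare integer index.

3

MNA unknowns: 6 node voltages V₁..V_6 plus 1 source current (V1)
I1: z[4]−=0.0116, z[1]+=0.0116
R1: Y=0.08065+0.000j on G[2,6]
L1: Y=0.000-0.1288j on G[5,2]
R2: Y=0.0001934+0.000j on G[6,0]
R3: Y=0.3597+0.000j on G[6,0]
R4: Y=0.2342+0.000j on G[4,2]
C1: Y=0.000+0.005057j on G[3,2]
I2: z[2]−=1.31, z[6]+=1.31
R5: Y=0.009259+0.000j on G[2,6]
C2: Y=0.000+0.002821j on G[6,1]
R6: Y=0.0008197+0.000j on G[3,2]
R7: Y=0.004545+0.000j on G[1,3]
I3: z[6]−=0.0254, z[3]+=0.0254
R8: Y=0.02809+0.000j on G[6,4]
R9: Y=0.2874+0.000j on G[5,0]
C3: Y=0.000+0.01534j on G[6,5]
L2: Y=0.000-0.9787j on G[4,1]
V1: row V6−V1=1.54, i_V1 at 6,1
solve → V1=-0.6191-0.7488j, V2=-2.998-1.835j, V3=1.036-4.717j, V4=-0.5107-1.315j, V5=-1.153+0.9378j, V6=0.9209-0.7488j
aux → i_V1=0.5347+0.1197j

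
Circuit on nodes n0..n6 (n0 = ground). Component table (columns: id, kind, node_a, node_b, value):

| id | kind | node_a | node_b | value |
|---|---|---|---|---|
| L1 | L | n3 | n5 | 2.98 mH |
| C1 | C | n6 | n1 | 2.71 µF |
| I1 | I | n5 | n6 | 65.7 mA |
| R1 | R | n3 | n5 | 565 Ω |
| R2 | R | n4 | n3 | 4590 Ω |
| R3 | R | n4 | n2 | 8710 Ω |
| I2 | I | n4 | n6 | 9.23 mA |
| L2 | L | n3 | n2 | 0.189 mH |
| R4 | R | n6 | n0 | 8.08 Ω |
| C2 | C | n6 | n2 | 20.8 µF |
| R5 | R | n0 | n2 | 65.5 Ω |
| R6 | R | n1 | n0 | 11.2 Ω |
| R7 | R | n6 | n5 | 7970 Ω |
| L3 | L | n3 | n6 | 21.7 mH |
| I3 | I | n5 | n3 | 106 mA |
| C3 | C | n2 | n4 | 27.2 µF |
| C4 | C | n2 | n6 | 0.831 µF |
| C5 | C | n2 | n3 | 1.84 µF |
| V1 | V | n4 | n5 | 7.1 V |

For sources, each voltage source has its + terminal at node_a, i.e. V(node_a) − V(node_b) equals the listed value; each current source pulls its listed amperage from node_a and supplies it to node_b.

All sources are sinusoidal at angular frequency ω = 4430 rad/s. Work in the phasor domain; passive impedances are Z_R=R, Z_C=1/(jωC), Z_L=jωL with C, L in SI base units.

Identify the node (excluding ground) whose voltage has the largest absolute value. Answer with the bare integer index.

MNA unknowns: 6 node voltages V₁..V_6 plus 1 source current (V1)
L1: Y=0.000-0.07575j on G[3,5]
C1: Y=0.000+0.01201j on G[6,1]
I1: z[5]−=0.0657, z[6]+=0.0657
R1: Y=0.001770+0.000j on G[3,5]
R2: Y=0.0002179+0.000j on G[4,3]
R3: Y=0.0001148+0.000j on G[4,2]
I2: z[4]−=0.00923, z[6]+=0.00923
L2: Y=0.000-1.194j on G[3,2]
R4: Y=0.1238+0.000j on G[6,0]
C2: Y=0.000+0.09214j on G[6,2]
R5: Y=0.01527+0.000j on G[0,2]
R6: Y=0.08929+0.000j on G[1,0]
R7: Y=0.0001255+0.000j on G[6,5]
L3: Y=0.000-0.01040j on G[3,6]
I3: z[5]−=0.106, z[3]+=0.106
C3: Y=0.000+0.1205j on G[2,4]
C4: Y=0.000+0.003681j on G[2,6]
C5: Y=0.000+0.008151j on G[2,3]
V1: row V4−V5=7.1, i_V1 at 4,5
solve → V1=0.01258+0.001139j, V2=-0.2441+0.7424j, V3=-1.287+0.9665j, V4=-10.63+3.634j, V5=-17.73+3.634j, V6=0.02104-0.09240j
aux → i_V1=0.3424+1.251j

5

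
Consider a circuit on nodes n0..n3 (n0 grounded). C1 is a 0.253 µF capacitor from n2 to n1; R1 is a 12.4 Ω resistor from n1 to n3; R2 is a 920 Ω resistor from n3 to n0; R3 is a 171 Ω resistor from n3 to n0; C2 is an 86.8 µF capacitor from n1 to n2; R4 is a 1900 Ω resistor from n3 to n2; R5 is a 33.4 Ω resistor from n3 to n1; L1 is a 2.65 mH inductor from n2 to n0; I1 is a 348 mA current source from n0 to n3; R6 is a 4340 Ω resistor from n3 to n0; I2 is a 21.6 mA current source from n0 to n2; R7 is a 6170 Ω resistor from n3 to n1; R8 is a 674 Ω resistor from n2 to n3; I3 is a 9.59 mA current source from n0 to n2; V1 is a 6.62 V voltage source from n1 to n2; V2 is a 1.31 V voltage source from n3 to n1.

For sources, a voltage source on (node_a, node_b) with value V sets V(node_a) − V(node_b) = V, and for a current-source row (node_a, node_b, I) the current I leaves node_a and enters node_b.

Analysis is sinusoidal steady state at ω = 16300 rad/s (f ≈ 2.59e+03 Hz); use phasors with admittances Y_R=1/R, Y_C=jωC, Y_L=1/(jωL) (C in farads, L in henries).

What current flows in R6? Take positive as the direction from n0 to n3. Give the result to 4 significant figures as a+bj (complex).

Element admittances at ω=16300 rad/s:
  Y(C1) = 0.000+0.004124j S between n2,n1
  Y(R1) = 0.08065+0.000j S between n1,n3
  Y(R2) = 0.001087+0.000j S between n3,n0
  Y(R3) = 0.005848+0.000j S between n3,n0
  Y(C2) = 0.000+1.415j S between n1,n2
  Y(R4) = 0.0005263+0.000j S between n3,n2
  Y(R5) = 0.02994+0.000j S between n3,n1
  Y(L1) = 0.000-0.02315j S between n2,n0
  I1: injects 0.348 A into n3 (from n0)
  Y(R6) = 0.0002304+0.000j S between n3,n0
  I2: injects 0.0216 A into n2 (from n0)
  Y(R7) = 0.0001621+0.000j S between n3,n1
  Y(R8) = 0.001484+0.000j S between n2,n3
  I3: injects 0.00959 A into n2 (from n0)
  V1: constraint V(n1)−V(n2) = 6.62
  V2: constraint V(n3)−V(n1) = 1.31
Assemble and solve the 5×5 MNA system:
  V(n1)=10.55+12.71j  V(n2)=3.933+12.71j  V(n3)=11.86+12.71j
  i(V1)=0.2471-9.485j  i(V2)=0.1020-0.09105j

-0.002733-0.002928j A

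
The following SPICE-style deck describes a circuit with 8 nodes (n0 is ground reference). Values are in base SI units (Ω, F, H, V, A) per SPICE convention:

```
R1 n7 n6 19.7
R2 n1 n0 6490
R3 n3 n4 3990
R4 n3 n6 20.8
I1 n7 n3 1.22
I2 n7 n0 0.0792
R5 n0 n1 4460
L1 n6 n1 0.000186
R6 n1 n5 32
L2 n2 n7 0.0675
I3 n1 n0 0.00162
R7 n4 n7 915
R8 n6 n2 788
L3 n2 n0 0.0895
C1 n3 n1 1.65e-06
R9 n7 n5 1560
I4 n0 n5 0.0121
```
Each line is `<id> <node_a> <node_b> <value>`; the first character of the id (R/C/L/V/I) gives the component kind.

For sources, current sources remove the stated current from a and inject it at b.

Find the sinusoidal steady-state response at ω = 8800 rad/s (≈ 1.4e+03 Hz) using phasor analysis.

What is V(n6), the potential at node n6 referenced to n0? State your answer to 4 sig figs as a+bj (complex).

Element admittances at ω=8800 rad/s:
  Y(R1) = 0.05076+0.000j S between n7,n6
  Y(R2) = 0.0001541+0.000j S between n1,n0
  Y(R3) = 0.0002506+0.000j S between n3,n4
  Y(R4) = 0.04808+0.000j S between n3,n6
  I1: injects 1.22 A into n3 (from n7)
  I2: injects 0.0792 A into n0 (from n7)
  Y(R5) = 0.0002242+0.000j S between n0,n1
  Y(L1) = 0.000-0.6109j S between n6,n1
  Y(R6) = 0.03125+0.000j S between n1,n5
  Y(L2) = 0.000-0.001684j S between n2,n7
  I3: injects 0.00162 A into n0 (from n1)
  Y(R7) = 0.001093+0.000j S between n4,n7
  Y(R8) = 0.001269+0.000j S between n6,n2
  Y(L3) = 0.000-0.001270j S between n2,n0
  Y(C1) = 0.000+0.01452j S between n3,n1
  Y(R9) = 0.0006410+0.000j S between n7,n5
  I4: injects 0.0121 A into n5 (from n0)
Assemble and solve the 7×7 MNA system:
  V(n1)=-31.48-69.49j  V(n2)=-20.71-44.75j  V(n3)=-7.897-76.77j  V(n4)=-46.31-71.94j  V(n5)=-31.57-69.52j  V(n6)=-30.87-69.68j  V(n7)=-55.12-70.83j

-30.87-69.68j V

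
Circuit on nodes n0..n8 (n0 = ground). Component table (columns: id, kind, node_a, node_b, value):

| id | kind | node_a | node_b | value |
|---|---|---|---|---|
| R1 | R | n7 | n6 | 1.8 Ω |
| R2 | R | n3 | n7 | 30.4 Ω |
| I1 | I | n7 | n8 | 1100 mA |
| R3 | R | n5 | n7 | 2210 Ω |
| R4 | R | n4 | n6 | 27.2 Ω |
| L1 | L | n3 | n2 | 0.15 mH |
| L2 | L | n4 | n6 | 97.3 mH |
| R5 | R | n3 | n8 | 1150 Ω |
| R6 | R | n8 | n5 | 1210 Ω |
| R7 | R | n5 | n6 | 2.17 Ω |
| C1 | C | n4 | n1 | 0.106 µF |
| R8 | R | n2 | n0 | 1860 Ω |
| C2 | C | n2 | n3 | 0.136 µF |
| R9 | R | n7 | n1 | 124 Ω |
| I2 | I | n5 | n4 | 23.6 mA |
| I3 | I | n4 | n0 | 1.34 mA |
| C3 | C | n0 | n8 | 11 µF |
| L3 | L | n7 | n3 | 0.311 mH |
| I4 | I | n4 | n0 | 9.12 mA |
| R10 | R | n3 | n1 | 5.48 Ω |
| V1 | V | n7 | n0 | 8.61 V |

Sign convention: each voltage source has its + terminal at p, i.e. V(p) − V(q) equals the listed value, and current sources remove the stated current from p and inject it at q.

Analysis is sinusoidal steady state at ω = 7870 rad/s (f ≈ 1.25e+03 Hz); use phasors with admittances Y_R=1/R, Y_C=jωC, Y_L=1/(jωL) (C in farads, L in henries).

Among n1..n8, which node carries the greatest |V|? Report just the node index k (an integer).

MNA unknowns: 8 node voltages V₁..V_8 plus 1 source current (V1)
R1: Y=0.5556+0.000j on G[7,6]
R2: Y=0.03289+0.000j on G[3,7]
I1: z[7]−=1.1, z[8]+=1.1
R3: Y=0.0004525+0.000j on G[5,7]
R4: Y=0.03676+0.000j on G[4,6]
L1: Y=0.000-0.8471j on G[3,2]
L2: Y=0.000-0.001306j on G[4,6]
R5: Y=0.0008696+0.000j on G[3,8]
R6: Y=0.0008264+0.000j on G[8,5]
R7: Y=0.4608+0.000j on G[5,6]
C1: Y=0.000+0.0008342j on G[4,1]
R8: Y=0.0005376+0.000j on G[2,0]
C2: Y=0.000+0.001070j on G[2,3]
R9: Y=0.008065+0.000j on G[7,1]
I2: z[5]−=0.0236, z[4]+=0.0236
I3: z[4]−=0.00134, z[0]+=0.00134
C3: Y=0.000+0.08657j on G[0,8]
L3: Y=0.000-0.4086j on G[7,3]
I4: z[4]−=0.00912, z[0]+=0.00912
R10: Y=0.1825+0.000j on G[3,1]
V1: row V7−V0=8.61, i_V1 at 7,0
solve → V1=8.632-0.02890j, V2=8.634-0.03706j, V3=8.634-0.03157j, V4=8.937-0.01370j, V5=8.513-0.04247j, V6=8.579-0.01950j, V7=8.610+0.000j, V8=0.2514-12.87j
aux → i_V1=-1.129-0.02174j

8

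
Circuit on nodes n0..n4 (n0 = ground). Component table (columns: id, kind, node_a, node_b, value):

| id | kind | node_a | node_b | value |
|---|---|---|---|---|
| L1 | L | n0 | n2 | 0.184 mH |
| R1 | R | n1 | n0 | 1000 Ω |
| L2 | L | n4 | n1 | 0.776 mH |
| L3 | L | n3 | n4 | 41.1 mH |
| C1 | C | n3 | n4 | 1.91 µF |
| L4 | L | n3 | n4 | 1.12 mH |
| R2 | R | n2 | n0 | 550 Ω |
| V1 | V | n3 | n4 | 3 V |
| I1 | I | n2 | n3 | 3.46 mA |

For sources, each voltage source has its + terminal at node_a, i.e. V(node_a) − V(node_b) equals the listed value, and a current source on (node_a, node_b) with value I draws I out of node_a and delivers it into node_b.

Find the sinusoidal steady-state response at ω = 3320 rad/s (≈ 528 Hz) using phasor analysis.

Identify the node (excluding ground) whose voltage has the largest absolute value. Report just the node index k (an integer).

3

Apply KCL at each of the 4 non-ground nodes and solve the resulting linear system.
Node n1: branches {R1, L2} → V_1 = 3.460+0.000j
Node n2: branches {L1, R2, I1} → V_2 = -2.348e-06-0.002114j
Node n3: branches {L3, C1, L4, V1, I1} → V_3 = 6.460+0.008914j
Node n4: branches {L2, L3, C1, L4, V1} → V_4 = 3.460+0.008914j
Source currents: i(V1)=0.003460+0.8098j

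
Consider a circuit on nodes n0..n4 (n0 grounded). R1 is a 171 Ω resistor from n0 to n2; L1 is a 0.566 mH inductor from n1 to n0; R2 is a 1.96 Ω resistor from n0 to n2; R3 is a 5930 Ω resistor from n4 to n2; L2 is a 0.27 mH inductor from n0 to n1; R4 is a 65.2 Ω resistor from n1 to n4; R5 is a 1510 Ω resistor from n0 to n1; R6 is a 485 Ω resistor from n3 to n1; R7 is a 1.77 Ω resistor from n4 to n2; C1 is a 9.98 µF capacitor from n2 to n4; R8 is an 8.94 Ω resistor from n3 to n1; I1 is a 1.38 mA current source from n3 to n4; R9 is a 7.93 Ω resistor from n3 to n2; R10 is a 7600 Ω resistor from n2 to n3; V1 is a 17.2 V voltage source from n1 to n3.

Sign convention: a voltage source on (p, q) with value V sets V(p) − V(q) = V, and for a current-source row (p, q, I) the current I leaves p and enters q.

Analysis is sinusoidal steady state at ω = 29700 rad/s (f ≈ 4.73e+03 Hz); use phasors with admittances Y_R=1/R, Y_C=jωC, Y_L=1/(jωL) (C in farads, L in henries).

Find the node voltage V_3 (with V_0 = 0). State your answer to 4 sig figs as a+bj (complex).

MNA unknowns: 4 node voltages V₁..V_4 plus 1 source current (V1)
R1: Y=0.005848+0.000j on G[0,2]
L1: Y=0.000-0.05949j on G[1,0]
R2: Y=0.5102+0.000j on G[0,2]
R3: Y=0.0001686+0.000j on G[4,2]
L2: Y=0.000-0.1247j on G[0,1]
R4: Y=0.01534+0.000j on G[1,4]
R5: Y=0.0006623+0.000j on G[0,1]
R6: Y=0.002062+0.000j on G[3,1]
R7: Y=0.5650+0.000j on G[4,2]
C1: Y=0.000+0.2964j on G[2,4]
R8: Y=0.1119+0.000j on G[3,1]
I1: z[3]−=0.00138, z[4]+=0.00138
R9: Y=0.1261+0.000j on G[3,2]
R10: Y=0.0001316+0.000j on G[2,3]
V1: row V1−V3=17.2, i_V1 at 1,3
solve → V1=4.103+6.767j, V2=-2.421+1.456j, V3=-13.10+6.767j, V4=-2.225+1.496j
aux → i_V1=-3.306+0.6705j

-13.10+6.767j V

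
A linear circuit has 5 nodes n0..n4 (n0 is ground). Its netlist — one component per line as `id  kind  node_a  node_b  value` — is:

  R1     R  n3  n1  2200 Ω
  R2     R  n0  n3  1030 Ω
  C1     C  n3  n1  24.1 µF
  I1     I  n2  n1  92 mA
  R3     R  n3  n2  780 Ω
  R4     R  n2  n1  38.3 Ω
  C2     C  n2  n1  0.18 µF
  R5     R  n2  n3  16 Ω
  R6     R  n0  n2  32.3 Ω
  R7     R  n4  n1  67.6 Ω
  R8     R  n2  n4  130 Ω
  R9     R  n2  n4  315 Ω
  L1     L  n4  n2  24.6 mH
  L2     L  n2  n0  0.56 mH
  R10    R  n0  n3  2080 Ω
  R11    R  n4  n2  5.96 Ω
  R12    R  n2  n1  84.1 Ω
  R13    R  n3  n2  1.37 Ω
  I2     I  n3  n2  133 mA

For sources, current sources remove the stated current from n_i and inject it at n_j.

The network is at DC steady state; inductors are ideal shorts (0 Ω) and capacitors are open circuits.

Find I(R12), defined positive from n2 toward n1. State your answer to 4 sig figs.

Apply KCL at each of the 4 non-ground nodes and solve the resulting linear system.
Node n1: branches {R1, C1, I1, R4, C2, R7, R12} → V_1 = 1.726
Node n2: branches {I1, R3, R4, C2, R5, R6, R8, R9, L1, L2, R11, R12, R13, I2} → V_2 = 0.000
Node n3: branches {R1, R2, C1, R3, R5, R10, R13, I2} → V_3 = -0.1662
Node n4: branches {R7, R8, R9, L1, R11} → V_4 = 0.000
Source currents: i(L1)=0.02554, i(L2)=0.0002412

-0.02053 A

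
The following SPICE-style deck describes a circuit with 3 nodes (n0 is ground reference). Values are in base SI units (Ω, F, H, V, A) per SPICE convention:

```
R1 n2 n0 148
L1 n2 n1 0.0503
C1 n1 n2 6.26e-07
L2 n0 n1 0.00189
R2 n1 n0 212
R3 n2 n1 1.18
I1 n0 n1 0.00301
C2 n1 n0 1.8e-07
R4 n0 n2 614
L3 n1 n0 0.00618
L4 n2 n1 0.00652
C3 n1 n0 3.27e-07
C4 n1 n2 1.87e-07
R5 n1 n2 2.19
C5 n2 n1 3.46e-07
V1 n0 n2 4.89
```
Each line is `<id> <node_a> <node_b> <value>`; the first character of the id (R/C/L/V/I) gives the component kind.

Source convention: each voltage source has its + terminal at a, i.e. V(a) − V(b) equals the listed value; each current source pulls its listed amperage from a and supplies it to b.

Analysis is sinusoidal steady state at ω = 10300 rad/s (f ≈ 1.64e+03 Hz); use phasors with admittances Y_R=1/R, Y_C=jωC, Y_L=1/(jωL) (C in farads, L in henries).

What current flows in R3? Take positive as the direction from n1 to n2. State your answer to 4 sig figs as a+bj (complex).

0.02680-0.1945j A

MNA unknowns: 2 node voltages V₁..V_2 plus 1 source current (V1)
R1: Y=0.006757+0.000j on G[2,0]
L1: Y=0.000-0.001930j on G[2,1]
C1: Y=0.000+0.006448j on G[1,2]
L2: Y=0.000-0.05137j on G[0,1]
R2: Y=0.004717+0.000j on G[1,0]
R3: Y=0.8475+0.000j on G[2,1]
I1: z[0]−=0.00301, z[1]+=0.00301
C2: Y=0.000+0.001854j on G[1,0]
R4: Y=0.001629+0.000j on G[0,2]
L3: Y=0.000-0.01571j on G[1,0]
L4: Y=0.000-0.01489j on G[2,1]
C3: Y=0.000+0.003368j on G[1,0]
C4: Y=0.000+0.001926j on G[1,2]
R5: Y=0.4566+0.000j on G[1,2]
C5: Y=0.000+0.003564j on G[2,1]
V1: row V0−V2=4.89, i_V1 at 0,2
solve → V1=-4.858-0.2295j, V2=-4.890+0.000j
aux → i_V1=-0.08113+0.2994j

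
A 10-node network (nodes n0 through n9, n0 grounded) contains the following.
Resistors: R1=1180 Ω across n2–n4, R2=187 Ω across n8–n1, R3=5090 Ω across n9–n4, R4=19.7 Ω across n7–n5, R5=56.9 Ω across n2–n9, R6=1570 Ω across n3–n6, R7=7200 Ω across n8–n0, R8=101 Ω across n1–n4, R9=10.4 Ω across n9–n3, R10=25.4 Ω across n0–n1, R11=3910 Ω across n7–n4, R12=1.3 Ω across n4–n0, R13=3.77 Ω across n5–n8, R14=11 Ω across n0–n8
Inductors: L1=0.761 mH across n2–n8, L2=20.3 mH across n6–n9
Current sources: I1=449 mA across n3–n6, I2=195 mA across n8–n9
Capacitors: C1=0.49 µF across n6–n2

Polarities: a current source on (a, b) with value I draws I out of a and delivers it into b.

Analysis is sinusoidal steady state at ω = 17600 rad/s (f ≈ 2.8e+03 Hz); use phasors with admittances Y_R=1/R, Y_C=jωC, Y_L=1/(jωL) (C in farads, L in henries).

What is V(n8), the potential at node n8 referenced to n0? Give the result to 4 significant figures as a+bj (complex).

Apply KCL at each of the 9 non-ground nodes and solve the resulting linear system.
Node n1: branches {R2, R8, R10} → V_1 = 0.003373-0.0008897j
Node n2: branches {R1, L1, R5, C1} → V_2 = 0.05967+2.657j
Node n3: branches {R6, R9, I1} → V_3 = -26.49-6.094j
Node n4: branches {R1, R3, R8, R11, R12} → V_4 = -0.005443+0.001436j
Node n5: branches {R4, R13} → V_5 = 0.04448-0.01173j
Node n6: branches {R6, I1, C1, L2} → V_6 = 17.22-65.63j
Node n7: branches {R4, R11} → V_7 = 0.04423-0.01167j
Node n8: branches {R2, L1, R7, R13, R14, I2} → V_8 = 0.04453-0.01175j
Node n9: branches {R3, R5, R9, L2, I2} → V_9 = -22.11-5.700j

0.04453-0.01175j V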